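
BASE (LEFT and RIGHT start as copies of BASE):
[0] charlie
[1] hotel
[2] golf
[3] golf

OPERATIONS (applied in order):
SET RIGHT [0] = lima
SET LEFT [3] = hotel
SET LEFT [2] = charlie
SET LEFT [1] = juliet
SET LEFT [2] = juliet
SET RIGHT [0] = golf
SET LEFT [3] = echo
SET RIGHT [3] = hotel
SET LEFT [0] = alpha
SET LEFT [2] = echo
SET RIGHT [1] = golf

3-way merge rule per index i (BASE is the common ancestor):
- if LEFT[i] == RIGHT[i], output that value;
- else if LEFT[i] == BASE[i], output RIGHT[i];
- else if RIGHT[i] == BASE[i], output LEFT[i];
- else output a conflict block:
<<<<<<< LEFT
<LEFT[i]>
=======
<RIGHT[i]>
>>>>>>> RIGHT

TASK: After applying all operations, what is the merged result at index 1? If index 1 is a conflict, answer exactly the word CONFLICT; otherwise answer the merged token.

Answer: CONFLICT

Derivation:
Final LEFT:  [alpha, juliet, echo, echo]
Final RIGHT: [golf, golf, golf, hotel]
i=0: BASE=charlie L=alpha R=golf all differ -> CONFLICT
i=1: BASE=hotel L=juliet R=golf all differ -> CONFLICT
i=2: L=echo, R=golf=BASE -> take LEFT -> echo
i=3: BASE=golf L=echo R=hotel all differ -> CONFLICT
Index 1 -> CONFLICT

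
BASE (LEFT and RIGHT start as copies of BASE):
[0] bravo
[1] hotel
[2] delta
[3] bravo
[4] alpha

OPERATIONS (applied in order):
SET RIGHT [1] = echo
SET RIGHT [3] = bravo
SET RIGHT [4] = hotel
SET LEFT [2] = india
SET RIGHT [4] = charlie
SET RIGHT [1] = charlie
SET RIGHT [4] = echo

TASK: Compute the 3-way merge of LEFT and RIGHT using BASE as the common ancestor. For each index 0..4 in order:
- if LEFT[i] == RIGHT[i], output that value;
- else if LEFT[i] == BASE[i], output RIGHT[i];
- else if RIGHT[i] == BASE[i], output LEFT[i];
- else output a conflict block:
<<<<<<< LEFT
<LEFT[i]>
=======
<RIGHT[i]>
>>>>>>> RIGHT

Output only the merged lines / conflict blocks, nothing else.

Final LEFT:  [bravo, hotel, india, bravo, alpha]
Final RIGHT: [bravo, charlie, delta, bravo, echo]
i=0: L=bravo R=bravo -> agree -> bravo
i=1: L=hotel=BASE, R=charlie -> take RIGHT -> charlie
i=2: L=india, R=delta=BASE -> take LEFT -> india
i=3: L=bravo R=bravo -> agree -> bravo
i=4: L=alpha=BASE, R=echo -> take RIGHT -> echo

Answer: bravo
charlie
india
bravo
echo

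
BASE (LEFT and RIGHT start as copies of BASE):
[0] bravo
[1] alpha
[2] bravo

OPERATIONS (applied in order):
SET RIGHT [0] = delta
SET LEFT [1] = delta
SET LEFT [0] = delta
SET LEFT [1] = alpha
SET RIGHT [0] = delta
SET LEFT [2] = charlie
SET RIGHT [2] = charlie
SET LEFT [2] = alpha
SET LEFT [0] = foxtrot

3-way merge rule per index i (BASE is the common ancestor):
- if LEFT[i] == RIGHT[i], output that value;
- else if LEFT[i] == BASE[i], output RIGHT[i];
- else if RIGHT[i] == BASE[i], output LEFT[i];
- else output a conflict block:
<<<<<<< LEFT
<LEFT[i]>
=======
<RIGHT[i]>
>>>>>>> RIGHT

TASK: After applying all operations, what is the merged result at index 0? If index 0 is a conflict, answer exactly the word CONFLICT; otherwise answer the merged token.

Final LEFT:  [foxtrot, alpha, alpha]
Final RIGHT: [delta, alpha, charlie]
i=0: BASE=bravo L=foxtrot R=delta all differ -> CONFLICT
i=1: L=alpha R=alpha -> agree -> alpha
i=2: BASE=bravo L=alpha R=charlie all differ -> CONFLICT
Index 0 -> CONFLICT

Answer: CONFLICT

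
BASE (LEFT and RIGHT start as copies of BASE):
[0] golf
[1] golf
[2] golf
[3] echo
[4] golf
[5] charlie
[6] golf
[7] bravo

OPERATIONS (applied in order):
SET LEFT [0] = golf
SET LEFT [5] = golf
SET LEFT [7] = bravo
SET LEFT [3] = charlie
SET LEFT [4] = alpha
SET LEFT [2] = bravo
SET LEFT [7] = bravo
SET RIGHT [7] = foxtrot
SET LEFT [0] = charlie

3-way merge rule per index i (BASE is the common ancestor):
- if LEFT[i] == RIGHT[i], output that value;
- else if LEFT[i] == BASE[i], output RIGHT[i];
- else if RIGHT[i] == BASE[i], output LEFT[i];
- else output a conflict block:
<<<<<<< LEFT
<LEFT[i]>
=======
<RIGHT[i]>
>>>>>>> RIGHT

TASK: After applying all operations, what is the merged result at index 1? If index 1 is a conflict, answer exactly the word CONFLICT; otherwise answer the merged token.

Final LEFT:  [charlie, golf, bravo, charlie, alpha, golf, golf, bravo]
Final RIGHT: [golf, golf, golf, echo, golf, charlie, golf, foxtrot]
i=0: L=charlie, R=golf=BASE -> take LEFT -> charlie
i=1: L=golf R=golf -> agree -> golf
i=2: L=bravo, R=golf=BASE -> take LEFT -> bravo
i=3: L=charlie, R=echo=BASE -> take LEFT -> charlie
i=4: L=alpha, R=golf=BASE -> take LEFT -> alpha
i=5: L=golf, R=charlie=BASE -> take LEFT -> golf
i=6: L=golf R=golf -> agree -> golf
i=7: L=bravo=BASE, R=foxtrot -> take RIGHT -> foxtrot
Index 1 -> golf

Answer: golf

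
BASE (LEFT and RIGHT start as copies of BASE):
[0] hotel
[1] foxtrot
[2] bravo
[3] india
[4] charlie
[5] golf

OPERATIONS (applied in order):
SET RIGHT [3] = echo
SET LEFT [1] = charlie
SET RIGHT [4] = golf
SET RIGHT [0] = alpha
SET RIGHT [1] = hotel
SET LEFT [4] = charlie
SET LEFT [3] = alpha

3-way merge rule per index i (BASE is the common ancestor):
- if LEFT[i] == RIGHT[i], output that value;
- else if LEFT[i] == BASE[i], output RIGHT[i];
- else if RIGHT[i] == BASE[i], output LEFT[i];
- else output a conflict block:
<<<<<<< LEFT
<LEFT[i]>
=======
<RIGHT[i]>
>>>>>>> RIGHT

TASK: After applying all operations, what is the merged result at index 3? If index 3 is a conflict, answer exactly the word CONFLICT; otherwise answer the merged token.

Answer: CONFLICT

Derivation:
Final LEFT:  [hotel, charlie, bravo, alpha, charlie, golf]
Final RIGHT: [alpha, hotel, bravo, echo, golf, golf]
i=0: L=hotel=BASE, R=alpha -> take RIGHT -> alpha
i=1: BASE=foxtrot L=charlie R=hotel all differ -> CONFLICT
i=2: L=bravo R=bravo -> agree -> bravo
i=3: BASE=india L=alpha R=echo all differ -> CONFLICT
i=4: L=charlie=BASE, R=golf -> take RIGHT -> golf
i=5: L=golf R=golf -> agree -> golf
Index 3 -> CONFLICT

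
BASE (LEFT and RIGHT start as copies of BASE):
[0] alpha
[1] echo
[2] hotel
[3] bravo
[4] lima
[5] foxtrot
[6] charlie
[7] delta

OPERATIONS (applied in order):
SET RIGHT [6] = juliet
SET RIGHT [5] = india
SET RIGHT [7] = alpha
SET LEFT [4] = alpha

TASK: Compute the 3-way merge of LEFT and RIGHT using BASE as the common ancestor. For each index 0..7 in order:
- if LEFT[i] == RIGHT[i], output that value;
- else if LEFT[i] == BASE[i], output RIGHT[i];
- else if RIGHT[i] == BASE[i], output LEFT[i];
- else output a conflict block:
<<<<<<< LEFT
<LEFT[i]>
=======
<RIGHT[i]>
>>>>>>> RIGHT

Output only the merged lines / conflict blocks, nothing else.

Answer: alpha
echo
hotel
bravo
alpha
india
juliet
alpha

Derivation:
Final LEFT:  [alpha, echo, hotel, bravo, alpha, foxtrot, charlie, delta]
Final RIGHT: [alpha, echo, hotel, bravo, lima, india, juliet, alpha]
i=0: L=alpha R=alpha -> agree -> alpha
i=1: L=echo R=echo -> agree -> echo
i=2: L=hotel R=hotel -> agree -> hotel
i=3: L=bravo R=bravo -> agree -> bravo
i=4: L=alpha, R=lima=BASE -> take LEFT -> alpha
i=5: L=foxtrot=BASE, R=india -> take RIGHT -> india
i=6: L=charlie=BASE, R=juliet -> take RIGHT -> juliet
i=7: L=delta=BASE, R=alpha -> take RIGHT -> alpha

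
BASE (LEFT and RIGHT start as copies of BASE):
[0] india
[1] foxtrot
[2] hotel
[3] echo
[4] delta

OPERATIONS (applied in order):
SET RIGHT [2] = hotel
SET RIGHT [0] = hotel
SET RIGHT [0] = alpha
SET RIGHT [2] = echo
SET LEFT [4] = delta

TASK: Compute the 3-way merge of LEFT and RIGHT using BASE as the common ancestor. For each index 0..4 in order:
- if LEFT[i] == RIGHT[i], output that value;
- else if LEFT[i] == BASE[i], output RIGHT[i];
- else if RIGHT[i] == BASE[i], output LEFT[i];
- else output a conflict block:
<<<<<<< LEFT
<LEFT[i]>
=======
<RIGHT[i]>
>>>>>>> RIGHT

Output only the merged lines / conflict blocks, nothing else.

Final LEFT:  [india, foxtrot, hotel, echo, delta]
Final RIGHT: [alpha, foxtrot, echo, echo, delta]
i=0: L=india=BASE, R=alpha -> take RIGHT -> alpha
i=1: L=foxtrot R=foxtrot -> agree -> foxtrot
i=2: L=hotel=BASE, R=echo -> take RIGHT -> echo
i=3: L=echo R=echo -> agree -> echo
i=4: L=delta R=delta -> agree -> delta

Answer: alpha
foxtrot
echo
echo
delta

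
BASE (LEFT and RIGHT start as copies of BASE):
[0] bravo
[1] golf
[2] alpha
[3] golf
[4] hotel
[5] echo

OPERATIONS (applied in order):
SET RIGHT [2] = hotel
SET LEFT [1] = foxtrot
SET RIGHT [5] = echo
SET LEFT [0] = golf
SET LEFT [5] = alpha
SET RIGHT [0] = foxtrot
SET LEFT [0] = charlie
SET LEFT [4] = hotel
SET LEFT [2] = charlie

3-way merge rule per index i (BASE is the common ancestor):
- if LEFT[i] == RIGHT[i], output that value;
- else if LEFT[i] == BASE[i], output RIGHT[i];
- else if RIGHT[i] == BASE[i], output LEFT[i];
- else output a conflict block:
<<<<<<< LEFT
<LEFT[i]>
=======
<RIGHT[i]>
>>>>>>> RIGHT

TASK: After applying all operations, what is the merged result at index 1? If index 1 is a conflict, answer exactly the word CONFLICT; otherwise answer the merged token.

Final LEFT:  [charlie, foxtrot, charlie, golf, hotel, alpha]
Final RIGHT: [foxtrot, golf, hotel, golf, hotel, echo]
i=0: BASE=bravo L=charlie R=foxtrot all differ -> CONFLICT
i=1: L=foxtrot, R=golf=BASE -> take LEFT -> foxtrot
i=2: BASE=alpha L=charlie R=hotel all differ -> CONFLICT
i=3: L=golf R=golf -> agree -> golf
i=4: L=hotel R=hotel -> agree -> hotel
i=5: L=alpha, R=echo=BASE -> take LEFT -> alpha
Index 1 -> foxtrot

Answer: foxtrot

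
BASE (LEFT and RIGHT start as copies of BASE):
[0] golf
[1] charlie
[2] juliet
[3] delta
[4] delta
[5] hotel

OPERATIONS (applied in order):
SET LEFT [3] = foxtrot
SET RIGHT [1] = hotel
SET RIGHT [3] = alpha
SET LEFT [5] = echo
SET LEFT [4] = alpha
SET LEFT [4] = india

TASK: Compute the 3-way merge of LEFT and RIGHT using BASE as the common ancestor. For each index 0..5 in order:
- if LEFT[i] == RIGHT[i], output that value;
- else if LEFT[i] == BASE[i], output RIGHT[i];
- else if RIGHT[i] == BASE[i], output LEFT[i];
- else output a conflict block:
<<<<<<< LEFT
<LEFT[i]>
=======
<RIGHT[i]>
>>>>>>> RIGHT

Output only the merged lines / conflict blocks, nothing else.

Final LEFT:  [golf, charlie, juliet, foxtrot, india, echo]
Final RIGHT: [golf, hotel, juliet, alpha, delta, hotel]
i=0: L=golf R=golf -> agree -> golf
i=1: L=charlie=BASE, R=hotel -> take RIGHT -> hotel
i=2: L=juliet R=juliet -> agree -> juliet
i=3: BASE=delta L=foxtrot R=alpha all differ -> CONFLICT
i=4: L=india, R=delta=BASE -> take LEFT -> india
i=5: L=echo, R=hotel=BASE -> take LEFT -> echo

Answer: golf
hotel
juliet
<<<<<<< LEFT
foxtrot
=======
alpha
>>>>>>> RIGHT
india
echo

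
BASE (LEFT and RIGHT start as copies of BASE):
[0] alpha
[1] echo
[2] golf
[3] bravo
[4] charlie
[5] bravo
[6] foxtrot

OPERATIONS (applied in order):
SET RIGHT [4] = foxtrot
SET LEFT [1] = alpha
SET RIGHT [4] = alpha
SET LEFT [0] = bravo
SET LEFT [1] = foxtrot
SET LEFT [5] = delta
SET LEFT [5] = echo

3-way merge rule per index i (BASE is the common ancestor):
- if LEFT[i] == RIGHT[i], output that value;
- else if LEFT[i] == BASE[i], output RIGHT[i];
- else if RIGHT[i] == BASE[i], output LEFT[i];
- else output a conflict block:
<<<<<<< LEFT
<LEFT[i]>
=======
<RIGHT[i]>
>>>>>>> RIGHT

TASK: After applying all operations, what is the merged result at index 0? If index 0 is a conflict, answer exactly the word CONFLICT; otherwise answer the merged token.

Final LEFT:  [bravo, foxtrot, golf, bravo, charlie, echo, foxtrot]
Final RIGHT: [alpha, echo, golf, bravo, alpha, bravo, foxtrot]
i=0: L=bravo, R=alpha=BASE -> take LEFT -> bravo
i=1: L=foxtrot, R=echo=BASE -> take LEFT -> foxtrot
i=2: L=golf R=golf -> agree -> golf
i=3: L=bravo R=bravo -> agree -> bravo
i=4: L=charlie=BASE, R=alpha -> take RIGHT -> alpha
i=5: L=echo, R=bravo=BASE -> take LEFT -> echo
i=6: L=foxtrot R=foxtrot -> agree -> foxtrot
Index 0 -> bravo

Answer: bravo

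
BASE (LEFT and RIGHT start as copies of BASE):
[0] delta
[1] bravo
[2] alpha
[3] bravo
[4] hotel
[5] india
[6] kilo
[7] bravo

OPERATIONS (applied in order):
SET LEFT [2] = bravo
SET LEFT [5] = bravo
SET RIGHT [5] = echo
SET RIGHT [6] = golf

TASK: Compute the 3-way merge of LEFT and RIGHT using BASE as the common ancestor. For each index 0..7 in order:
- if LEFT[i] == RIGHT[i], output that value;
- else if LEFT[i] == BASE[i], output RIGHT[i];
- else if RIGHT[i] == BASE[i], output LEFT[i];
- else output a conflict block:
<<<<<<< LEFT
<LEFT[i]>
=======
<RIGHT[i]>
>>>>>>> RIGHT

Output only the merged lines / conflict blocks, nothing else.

Final LEFT:  [delta, bravo, bravo, bravo, hotel, bravo, kilo, bravo]
Final RIGHT: [delta, bravo, alpha, bravo, hotel, echo, golf, bravo]
i=0: L=delta R=delta -> agree -> delta
i=1: L=bravo R=bravo -> agree -> bravo
i=2: L=bravo, R=alpha=BASE -> take LEFT -> bravo
i=3: L=bravo R=bravo -> agree -> bravo
i=4: L=hotel R=hotel -> agree -> hotel
i=5: BASE=india L=bravo R=echo all differ -> CONFLICT
i=6: L=kilo=BASE, R=golf -> take RIGHT -> golf
i=7: L=bravo R=bravo -> agree -> bravo

Answer: delta
bravo
bravo
bravo
hotel
<<<<<<< LEFT
bravo
=======
echo
>>>>>>> RIGHT
golf
bravo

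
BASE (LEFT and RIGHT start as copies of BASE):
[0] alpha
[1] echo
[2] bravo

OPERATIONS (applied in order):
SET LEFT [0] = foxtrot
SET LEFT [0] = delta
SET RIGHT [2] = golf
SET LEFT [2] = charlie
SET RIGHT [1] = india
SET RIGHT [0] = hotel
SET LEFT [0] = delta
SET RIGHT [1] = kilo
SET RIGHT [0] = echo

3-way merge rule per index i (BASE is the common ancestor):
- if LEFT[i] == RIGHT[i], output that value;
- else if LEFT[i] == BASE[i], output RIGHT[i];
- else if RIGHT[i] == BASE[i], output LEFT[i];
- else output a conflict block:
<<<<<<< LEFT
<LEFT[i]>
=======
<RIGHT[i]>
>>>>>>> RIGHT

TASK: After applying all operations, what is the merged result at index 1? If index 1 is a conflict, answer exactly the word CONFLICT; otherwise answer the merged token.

Final LEFT:  [delta, echo, charlie]
Final RIGHT: [echo, kilo, golf]
i=0: BASE=alpha L=delta R=echo all differ -> CONFLICT
i=1: L=echo=BASE, R=kilo -> take RIGHT -> kilo
i=2: BASE=bravo L=charlie R=golf all differ -> CONFLICT
Index 1 -> kilo

Answer: kilo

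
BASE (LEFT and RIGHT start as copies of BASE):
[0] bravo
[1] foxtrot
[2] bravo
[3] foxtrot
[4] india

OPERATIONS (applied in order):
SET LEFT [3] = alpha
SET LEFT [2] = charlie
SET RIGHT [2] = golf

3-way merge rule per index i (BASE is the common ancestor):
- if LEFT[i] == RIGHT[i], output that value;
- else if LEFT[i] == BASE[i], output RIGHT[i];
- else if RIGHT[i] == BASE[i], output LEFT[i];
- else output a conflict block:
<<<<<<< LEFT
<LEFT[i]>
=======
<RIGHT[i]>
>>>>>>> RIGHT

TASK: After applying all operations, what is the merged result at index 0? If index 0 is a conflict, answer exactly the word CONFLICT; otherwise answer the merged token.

Final LEFT:  [bravo, foxtrot, charlie, alpha, india]
Final RIGHT: [bravo, foxtrot, golf, foxtrot, india]
i=0: L=bravo R=bravo -> agree -> bravo
i=1: L=foxtrot R=foxtrot -> agree -> foxtrot
i=2: BASE=bravo L=charlie R=golf all differ -> CONFLICT
i=3: L=alpha, R=foxtrot=BASE -> take LEFT -> alpha
i=4: L=india R=india -> agree -> india
Index 0 -> bravo

Answer: bravo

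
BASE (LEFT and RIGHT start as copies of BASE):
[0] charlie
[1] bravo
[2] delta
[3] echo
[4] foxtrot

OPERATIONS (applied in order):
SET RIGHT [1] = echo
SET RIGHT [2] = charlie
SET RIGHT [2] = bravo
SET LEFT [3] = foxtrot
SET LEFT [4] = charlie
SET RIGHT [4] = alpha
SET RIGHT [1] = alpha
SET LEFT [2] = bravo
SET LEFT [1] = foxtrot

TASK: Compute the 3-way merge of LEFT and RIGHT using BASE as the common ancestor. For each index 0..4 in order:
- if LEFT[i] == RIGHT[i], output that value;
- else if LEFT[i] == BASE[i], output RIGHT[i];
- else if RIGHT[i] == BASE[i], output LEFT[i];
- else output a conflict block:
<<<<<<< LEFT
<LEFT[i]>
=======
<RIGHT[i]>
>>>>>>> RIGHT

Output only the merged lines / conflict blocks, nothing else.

Final LEFT:  [charlie, foxtrot, bravo, foxtrot, charlie]
Final RIGHT: [charlie, alpha, bravo, echo, alpha]
i=0: L=charlie R=charlie -> agree -> charlie
i=1: BASE=bravo L=foxtrot R=alpha all differ -> CONFLICT
i=2: L=bravo R=bravo -> agree -> bravo
i=3: L=foxtrot, R=echo=BASE -> take LEFT -> foxtrot
i=4: BASE=foxtrot L=charlie R=alpha all differ -> CONFLICT

Answer: charlie
<<<<<<< LEFT
foxtrot
=======
alpha
>>>>>>> RIGHT
bravo
foxtrot
<<<<<<< LEFT
charlie
=======
alpha
>>>>>>> RIGHT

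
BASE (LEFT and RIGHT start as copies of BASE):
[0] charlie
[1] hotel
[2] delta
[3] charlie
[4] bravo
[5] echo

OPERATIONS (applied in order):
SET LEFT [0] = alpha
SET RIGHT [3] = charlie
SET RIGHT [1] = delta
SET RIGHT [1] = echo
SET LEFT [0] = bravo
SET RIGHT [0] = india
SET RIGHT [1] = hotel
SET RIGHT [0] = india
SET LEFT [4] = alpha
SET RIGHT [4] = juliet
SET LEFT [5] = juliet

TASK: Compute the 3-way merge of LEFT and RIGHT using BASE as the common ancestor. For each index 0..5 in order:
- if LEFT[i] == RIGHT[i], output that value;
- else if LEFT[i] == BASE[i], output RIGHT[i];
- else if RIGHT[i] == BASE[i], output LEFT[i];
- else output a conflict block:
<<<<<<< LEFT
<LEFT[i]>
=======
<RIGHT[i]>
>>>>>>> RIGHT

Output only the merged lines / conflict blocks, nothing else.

Final LEFT:  [bravo, hotel, delta, charlie, alpha, juliet]
Final RIGHT: [india, hotel, delta, charlie, juliet, echo]
i=0: BASE=charlie L=bravo R=india all differ -> CONFLICT
i=1: L=hotel R=hotel -> agree -> hotel
i=2: L=delta R=delta -> agree -> delta
i=3: L=charlie R=charlie -> agree -> charlie
i=4: BASE=bravo L=alpha R=juliet all differ -> CONFLICT
i=5: L=juliet, R=echo=BASE -> take LEFT -> juliet

Answer: <<<<<<< LEFT
bravo
=======
india
>>>>>>> RIGHT
hotel
delta
charlie
<<<<<<< LEFT
alpha
=======
juliet
>>>>>>> RIGHT
juliet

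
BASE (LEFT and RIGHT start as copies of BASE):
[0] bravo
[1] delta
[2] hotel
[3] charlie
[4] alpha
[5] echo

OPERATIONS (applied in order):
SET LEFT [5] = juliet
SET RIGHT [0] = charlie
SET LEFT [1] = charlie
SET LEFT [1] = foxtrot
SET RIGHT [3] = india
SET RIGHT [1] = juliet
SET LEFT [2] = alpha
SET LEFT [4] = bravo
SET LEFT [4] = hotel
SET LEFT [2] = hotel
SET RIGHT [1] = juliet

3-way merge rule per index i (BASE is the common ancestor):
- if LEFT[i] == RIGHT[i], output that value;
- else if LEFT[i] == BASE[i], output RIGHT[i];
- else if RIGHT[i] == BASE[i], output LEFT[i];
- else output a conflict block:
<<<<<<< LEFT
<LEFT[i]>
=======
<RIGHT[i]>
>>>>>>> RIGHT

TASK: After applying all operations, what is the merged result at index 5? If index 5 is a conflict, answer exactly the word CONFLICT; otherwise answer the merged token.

Final LEFT:  [bravo, foxtrot, hotel, charlie, hotel, juliet]
Final RIGHT: [charlie, juliet, hotel, india, alpha, echo]
i=0: L=bravo=BASE, R=charlie -> take RIGHT -> charlie
i=1: BASE=delta L=foxtrot R=juliet all differ -> CONFLICT
i=2: L=hotel R=hotel -> agree -> hotel
i=3: L=charlie=BASE, R=india -> take RIGHT -> india
i=4: L=hotel, R=alpha=BASE -> take LEFT -> hotel
i=5: L=juliet, R=echo=BASE -> take LEFT -> juliet
Index 5 -> juliet

Answer: juliet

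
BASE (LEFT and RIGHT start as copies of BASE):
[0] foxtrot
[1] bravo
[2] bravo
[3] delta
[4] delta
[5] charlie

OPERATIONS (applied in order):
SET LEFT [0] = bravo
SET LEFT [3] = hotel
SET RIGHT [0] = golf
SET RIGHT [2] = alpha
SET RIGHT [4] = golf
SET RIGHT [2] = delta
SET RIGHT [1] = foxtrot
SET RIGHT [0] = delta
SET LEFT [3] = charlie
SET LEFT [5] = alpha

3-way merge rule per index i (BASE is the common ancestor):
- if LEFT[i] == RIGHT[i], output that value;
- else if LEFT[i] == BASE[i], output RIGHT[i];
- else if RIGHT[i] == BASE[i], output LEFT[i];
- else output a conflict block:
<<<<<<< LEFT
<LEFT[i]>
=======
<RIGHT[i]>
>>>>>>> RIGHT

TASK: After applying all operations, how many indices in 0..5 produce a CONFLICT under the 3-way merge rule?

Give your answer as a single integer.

Answer: 1

Derivation:
Final LEFT:  [bravo, bravo, bravo, charlie, delta, alpha]
Final RIGHT: [delta, foxtrot, delta, delta, golf, charlie]
i=0: BASE=foxtrot L=bravo R=delta all differ -> CONFLICT
i=1: L=bravo=BASE, R=foxtrot -> take RIGHT -> foxtrot
i=2: L=bravo=BASE, R=delta -> take RIGHT -> delta
i=3: L=charlie, R=delta=BASE -> take LEFT -> charlie
i=4: L=delta=BASE, R=golf -> take RIGHT -> golf
i=5: L=alpha, R=charlie=BASE -> take LEFT -> alpha
Conflict count: 1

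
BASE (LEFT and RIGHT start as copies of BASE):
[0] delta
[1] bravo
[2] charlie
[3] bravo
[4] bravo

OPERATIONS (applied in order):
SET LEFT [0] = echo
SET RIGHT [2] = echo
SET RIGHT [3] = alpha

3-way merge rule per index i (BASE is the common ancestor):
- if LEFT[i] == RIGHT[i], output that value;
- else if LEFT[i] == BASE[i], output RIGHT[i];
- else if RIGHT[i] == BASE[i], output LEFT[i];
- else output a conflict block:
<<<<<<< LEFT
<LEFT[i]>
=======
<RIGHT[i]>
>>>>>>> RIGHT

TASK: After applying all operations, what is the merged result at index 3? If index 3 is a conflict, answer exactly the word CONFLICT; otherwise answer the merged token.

Answer: alpha

Derivation:
Final LEFT:  [echo, bravo, charlie, bravo, bravo]
Final RIGHT: [delta, bravo, echo, alpha, bravo]
i=0: L=echo, R=delta=BASE -> take LEFT -> echo
i=1: L=bravo R=bravo -> agree -> bravo
i=2: L=charlie=BASE, R=echo -> take RIGHT -> echo
i=3: L=bravo=BASE, R=alpha -> take RIGHT -> alpha
i=4: L=bravo R=bravo -> agree -> bravo
Index 3 -> alpha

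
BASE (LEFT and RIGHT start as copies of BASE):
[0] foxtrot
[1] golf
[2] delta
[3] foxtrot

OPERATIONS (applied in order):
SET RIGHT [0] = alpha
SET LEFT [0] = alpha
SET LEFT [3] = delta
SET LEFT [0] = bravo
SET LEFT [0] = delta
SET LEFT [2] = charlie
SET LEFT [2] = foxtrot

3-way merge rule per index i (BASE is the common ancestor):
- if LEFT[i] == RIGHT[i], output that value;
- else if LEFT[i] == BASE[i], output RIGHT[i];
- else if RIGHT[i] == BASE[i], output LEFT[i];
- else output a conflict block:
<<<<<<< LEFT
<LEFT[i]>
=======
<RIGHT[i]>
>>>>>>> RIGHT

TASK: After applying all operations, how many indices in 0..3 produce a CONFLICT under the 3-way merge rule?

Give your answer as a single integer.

Final LEFT:  [delta, golf, foxtrot, delta]
Final RIGHT: [alpha, golf, delta, foxtrot]
i=0: BASE=foxtrot L=delta R=alpha all differ -> CONFLICT
i=1: L=golf R=golf -> agree -> golf
i=2: L=foxtrot, R=delta=BASE -> take LEFT -> foxtrot
i=3: L=delta, R=foxtrot=BASE -> take LEFT -> delta
Conflict count: 1

Answer: 1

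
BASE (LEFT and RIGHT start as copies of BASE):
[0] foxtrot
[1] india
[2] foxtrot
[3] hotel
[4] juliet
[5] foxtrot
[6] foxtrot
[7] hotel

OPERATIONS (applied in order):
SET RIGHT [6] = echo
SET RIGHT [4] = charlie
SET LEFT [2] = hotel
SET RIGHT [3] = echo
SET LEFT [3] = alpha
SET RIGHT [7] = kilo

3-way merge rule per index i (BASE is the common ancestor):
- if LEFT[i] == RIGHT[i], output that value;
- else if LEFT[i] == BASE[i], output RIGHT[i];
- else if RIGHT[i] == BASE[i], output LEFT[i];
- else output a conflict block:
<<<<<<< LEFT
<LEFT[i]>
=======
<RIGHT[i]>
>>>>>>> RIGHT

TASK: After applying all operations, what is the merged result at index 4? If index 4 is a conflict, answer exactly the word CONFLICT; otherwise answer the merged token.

Answer: charlie

Derivation:
Final LEFT:  [foxtrot, india, hotel, alpha, juliet, foxtrot, foxtrot, hotel]
Final RIGHT: [foxtrot, india, foxtrot, echo, charlie, foxtrot, echo, kilo]
i=0: L=foxtrot R=foxtrot -> agree -> foxtrot
i=1: L=india R=india -> agree -> india
i=2: L=hotel, R=foxtrot=BASE -> take LEFT -> hotel
i=3: BASE=hotel L=alpha R=echo all differ -> CONFLICT
i=4: L=juliet=BASE, R=charlie -> take RIGHT -> charlie
i=5: L=foxtrot R=foxtrot -> agree -> foxtrot
i=6: L=foxtrot=BASE, R=echo -> take RIGHT -> echo
i=7: L=hotel=BASE, R=kilo -> take RIGHT -> kilo
Index 4 -> charlie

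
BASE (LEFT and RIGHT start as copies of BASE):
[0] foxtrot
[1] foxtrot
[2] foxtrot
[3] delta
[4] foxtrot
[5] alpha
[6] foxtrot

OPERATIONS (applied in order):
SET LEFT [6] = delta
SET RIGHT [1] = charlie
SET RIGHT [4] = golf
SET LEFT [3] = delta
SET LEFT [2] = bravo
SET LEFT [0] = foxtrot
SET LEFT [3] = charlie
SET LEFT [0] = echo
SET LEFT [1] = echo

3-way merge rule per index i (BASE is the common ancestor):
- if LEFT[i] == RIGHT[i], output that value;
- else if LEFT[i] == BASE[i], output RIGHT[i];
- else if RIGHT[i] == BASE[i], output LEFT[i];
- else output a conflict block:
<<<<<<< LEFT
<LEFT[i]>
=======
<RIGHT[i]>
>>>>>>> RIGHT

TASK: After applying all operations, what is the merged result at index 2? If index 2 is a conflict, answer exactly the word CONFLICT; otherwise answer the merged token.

Answer: bravo

Derivation:
Final LEFT:  [echo, echo, bravo, charlie, foxtrot, alpha, delta]
Final RIGHT: [foxtrot, charlie, foxtrot, delta, golf, alpha, foxtrot]
i=0: L=echo, R=foxtrot=BASE -> take LEFT -> echo
i=1: BASE=foxtrot L=echo R=charlie all differ -> CONFLICT
i=2: L=bravo, R=foxtrot=BASE -> take LEFT -> bravo
i=3: L=charlie, R=delta=BASE -> take LEFT -> charlie
i=4: L=foxtrot=BASE, R=golf -> take RIGHT -> golf
i=5: L=alpha R=alpha -> agree -> alpha
i=6: L=delta, R=foxtrot=BASE -> take LEFT -> delta
Index 2 -> bravo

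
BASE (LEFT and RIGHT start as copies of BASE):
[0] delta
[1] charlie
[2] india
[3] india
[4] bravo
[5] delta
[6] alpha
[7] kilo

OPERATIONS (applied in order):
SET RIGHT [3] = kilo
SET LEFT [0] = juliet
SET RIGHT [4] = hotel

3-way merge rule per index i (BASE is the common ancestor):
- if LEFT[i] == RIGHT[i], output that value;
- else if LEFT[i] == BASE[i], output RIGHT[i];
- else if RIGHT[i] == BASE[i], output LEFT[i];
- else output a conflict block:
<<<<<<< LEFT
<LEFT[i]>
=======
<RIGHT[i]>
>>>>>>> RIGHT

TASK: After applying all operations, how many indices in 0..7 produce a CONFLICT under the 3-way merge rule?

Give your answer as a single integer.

Answer: 0

Derivation:
Final LEFT:  [juliet, charlie, india, india, bravo, delta, alpha, kilo]
Final RIGHT: [delta, charlie, india, kilo, hotel, delta, alpha, kilo]
i=0: L=juliet, R=delta=BASE -> take LEFT -> juliet
i=1: L=charlie R=charlie -> agree -> charlie
i=2: L=india R=india -> agree -> india
i=3: L=india=BASE, R=kilo -> take RIGHT -> kilo
i=4: L=bravo=BASE, R=hotel -> take RIGHT -> hotel
i=5: L=delta R=delta -> agree -> delta
i=6: L=alpha R=alpha -> agree -> alpha
i=7: L=kilo R=kilo -> agree -> kilo
Conflict count: 0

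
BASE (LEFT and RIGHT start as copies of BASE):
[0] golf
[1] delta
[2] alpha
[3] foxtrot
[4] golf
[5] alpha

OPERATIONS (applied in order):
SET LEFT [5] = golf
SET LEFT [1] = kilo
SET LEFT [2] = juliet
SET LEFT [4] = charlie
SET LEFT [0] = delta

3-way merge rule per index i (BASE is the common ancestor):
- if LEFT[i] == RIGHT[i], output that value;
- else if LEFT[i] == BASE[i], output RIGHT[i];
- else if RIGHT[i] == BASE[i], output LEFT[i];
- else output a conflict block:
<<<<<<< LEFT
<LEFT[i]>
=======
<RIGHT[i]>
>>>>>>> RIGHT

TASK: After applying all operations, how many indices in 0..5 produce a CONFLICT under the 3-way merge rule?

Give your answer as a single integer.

Answer: 0

Derivation:
Final LEFT:  [delta, kilo, juliet, foxtrot, charlie, golf]
Final RIGHT: [golf, delta, alpha, foxtrot, golf, alpha]
i=0: L=delta, R=golf=BASE -> take LEFT -> delta
i=1: L=kilo, R=delta=BASE -> take LEFT -> kilo
i=2: L=juliet, R=alpha=BASE -> take LEFT -> juliet
i=3: L=foxtrot R=foxtrot -> agree -> foxtrot
i=4: L=charlie, R=golf=BASE -> take LEFT -> charlie
i=5: L=golf, R=alpha=BASE -> take LEFT -> golf
Conflict count: 0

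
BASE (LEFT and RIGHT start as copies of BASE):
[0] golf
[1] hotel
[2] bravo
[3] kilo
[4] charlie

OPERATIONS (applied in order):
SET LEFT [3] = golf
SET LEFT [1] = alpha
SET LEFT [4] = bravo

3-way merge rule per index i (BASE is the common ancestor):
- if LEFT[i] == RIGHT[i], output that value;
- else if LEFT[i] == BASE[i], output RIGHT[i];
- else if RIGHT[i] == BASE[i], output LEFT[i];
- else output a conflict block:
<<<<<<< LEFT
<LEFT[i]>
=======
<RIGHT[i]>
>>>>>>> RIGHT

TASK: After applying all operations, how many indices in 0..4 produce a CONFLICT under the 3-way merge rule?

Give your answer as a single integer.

Answer: 0

Derivation:
Final LEFT:  [golf, alpha, bravo, golf, bravo]
Final RIGHT: [golf, hotel, bravo, kilo, charlie]
i=0: L=golf R=golf -> agree -> golf
i=1: L=alpha, R=hotel=BASE -> take LEFT -> alpha
i=2: L=bravo R=bravo -> agree -> bravo
i=3: L=golf, R=kilo=BASE -> take LEFT -> golf
i=4: L=bravo, R=charlie=BASE -> take LEFT -> bravo
Conflict count: 0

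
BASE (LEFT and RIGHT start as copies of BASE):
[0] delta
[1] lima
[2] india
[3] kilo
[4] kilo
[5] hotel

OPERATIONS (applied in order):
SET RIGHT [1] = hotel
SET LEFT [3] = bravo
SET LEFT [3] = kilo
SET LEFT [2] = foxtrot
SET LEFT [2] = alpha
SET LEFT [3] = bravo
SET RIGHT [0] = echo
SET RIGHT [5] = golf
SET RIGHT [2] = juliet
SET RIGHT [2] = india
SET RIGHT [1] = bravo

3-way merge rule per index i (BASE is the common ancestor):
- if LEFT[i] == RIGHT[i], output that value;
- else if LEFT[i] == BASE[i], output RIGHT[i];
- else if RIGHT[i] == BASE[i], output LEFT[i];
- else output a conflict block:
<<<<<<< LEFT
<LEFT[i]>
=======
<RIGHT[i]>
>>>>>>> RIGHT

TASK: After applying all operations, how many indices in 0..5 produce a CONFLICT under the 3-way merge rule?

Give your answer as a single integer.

Final LEFT:  [delta, lima, alpha, bravo, kilo, hotel]
Final RIGHT: [echo, bravo, india, kilo, kilo, golf]
i=0: L=delta=BASE, R=echo -> take RIGHT -> echo
i=1: L=lima=BASE, R=bravo -> take RIGHT -> bravo
i=2: L=alpha, R=india=BASE -> take LEFT -> alpha
i=3: L=bravo, R=kilo=BASE -> take LEFT -> bravo
i=4: L=kilo R=kilo -> agree -> kilo
i=5: L=hotel=BASE, R=golf -> take RIGHT -> golf
Conflict count: 0

Answer: 0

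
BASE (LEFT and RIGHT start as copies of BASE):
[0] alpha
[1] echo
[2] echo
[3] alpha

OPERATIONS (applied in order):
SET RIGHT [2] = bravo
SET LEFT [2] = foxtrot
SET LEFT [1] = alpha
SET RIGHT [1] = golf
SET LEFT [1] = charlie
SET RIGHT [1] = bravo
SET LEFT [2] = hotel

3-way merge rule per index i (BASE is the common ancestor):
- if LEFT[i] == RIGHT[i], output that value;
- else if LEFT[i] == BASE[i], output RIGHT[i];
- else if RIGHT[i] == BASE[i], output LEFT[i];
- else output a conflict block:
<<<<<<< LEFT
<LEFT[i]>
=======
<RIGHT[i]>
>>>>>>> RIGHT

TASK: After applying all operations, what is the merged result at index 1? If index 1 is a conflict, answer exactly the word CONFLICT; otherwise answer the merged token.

Final LEFT:  [alpha, charlie, hotel, alpha]
Final RIGHT: [alpha, bravo, bravo, alpha]
i=0: L=alpha R=alpha -> agree -> alpha
i=1: BASE=echo L=charlie R=bravo all differ -> CONFLICT
i=2: BASE=echo L=hotel R=bravo all differ -> CONFLICT
i=3: L=alpha R=alpha -> agree -> alpha
Index 1 -> CONFLICT

Answer: CONFLICT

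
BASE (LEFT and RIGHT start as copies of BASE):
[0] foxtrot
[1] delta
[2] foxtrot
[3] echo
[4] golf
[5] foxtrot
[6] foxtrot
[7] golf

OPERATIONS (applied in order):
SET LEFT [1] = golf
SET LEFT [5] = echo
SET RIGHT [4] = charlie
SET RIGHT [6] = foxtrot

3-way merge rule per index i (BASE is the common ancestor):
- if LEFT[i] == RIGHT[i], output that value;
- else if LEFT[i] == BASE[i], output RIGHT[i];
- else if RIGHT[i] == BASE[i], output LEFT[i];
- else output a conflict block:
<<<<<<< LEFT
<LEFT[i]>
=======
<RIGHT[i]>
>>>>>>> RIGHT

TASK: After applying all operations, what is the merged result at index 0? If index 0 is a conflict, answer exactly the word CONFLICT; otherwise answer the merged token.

Final LEFT:  [foxtrot, golf, foxtrot, echo, golf, echo, foxtrot, golf]
Final RIGHT: [foxtrot, delta, foxtrot, echo, charlie, foxtrot, foxtrot, golf]
i=0: L=foxtrot R=foxtrot -> agree -> foxtrot
i=1: L=golf, R=delta=BASE -> take LEFT -> golf
i=2: L=foxtrot R=foxtrot -> agree -> foxtrot
i=3: L=echo R=echo -> agree -> echo
i=4: L=golf=BASE, R=charlie -> take RIGHT -> charlie
i=5: L=echo, R=foxtrot=BASE -> take LEFT -> echo
i=6: L=foxtrot R=foxtrot -> agree -> foxtrot
i=7: L=golf R=golf -> agree -> golf
Index 0 -> foxtrot

Answer: foxtrot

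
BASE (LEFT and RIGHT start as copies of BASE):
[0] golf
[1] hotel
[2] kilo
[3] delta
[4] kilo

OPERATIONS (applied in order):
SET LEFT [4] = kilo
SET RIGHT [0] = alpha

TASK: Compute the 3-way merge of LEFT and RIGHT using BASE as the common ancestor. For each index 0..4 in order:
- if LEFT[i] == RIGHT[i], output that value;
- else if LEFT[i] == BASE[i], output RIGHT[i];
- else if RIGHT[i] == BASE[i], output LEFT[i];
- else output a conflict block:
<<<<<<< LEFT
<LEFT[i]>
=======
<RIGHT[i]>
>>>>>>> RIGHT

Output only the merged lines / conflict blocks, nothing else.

Final LEFT:  [golf, hotel, kilo, delta, kilo]
Final RIGHT: [alpha, hotel, kilo, delta, kilo]
i=0: L=golf=BASE, R=alpha -> take RIGHT -> alpha
i=1: L=hotel R=hotel -> agree -> hotel
i=2: L=kilo R=kilo -> agree -> kilo
i=3: L=delta R=delta -> agree -> delta
i=4: L=kilo R=kilo -> agree -> kilo

Answer: alpha
hotel
kilo
delta
kilo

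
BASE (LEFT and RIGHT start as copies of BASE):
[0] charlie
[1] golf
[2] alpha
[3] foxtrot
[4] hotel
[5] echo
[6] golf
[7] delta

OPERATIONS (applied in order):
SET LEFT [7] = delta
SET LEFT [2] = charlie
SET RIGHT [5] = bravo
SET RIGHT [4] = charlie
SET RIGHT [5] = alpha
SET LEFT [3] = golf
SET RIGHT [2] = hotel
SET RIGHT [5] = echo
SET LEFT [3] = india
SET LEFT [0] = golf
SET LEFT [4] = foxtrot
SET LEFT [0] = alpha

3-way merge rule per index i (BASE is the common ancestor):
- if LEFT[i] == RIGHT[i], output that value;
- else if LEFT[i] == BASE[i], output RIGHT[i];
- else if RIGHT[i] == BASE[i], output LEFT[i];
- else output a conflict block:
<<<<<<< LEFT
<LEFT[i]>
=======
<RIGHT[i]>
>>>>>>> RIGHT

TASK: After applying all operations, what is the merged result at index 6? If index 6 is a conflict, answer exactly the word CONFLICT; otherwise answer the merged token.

Answer: golf

Derivation:
Final LEFT:  [alpha, golf, charlie, india, foxtrot, echo, golf, delta]
Final RIGHT: [charlie, golf, hotel, foxtrot, charlie, echo, golf, delta]
i=0: L=alpha, R=charlie=BASE -> take LEFT -> alpha
i=1: L=golf R=golf -> agree -> golf
i=2: BASE=alpha L=charlie R=hotel all differ -> CONFLICT
i=3: L=india, R=foxtrot=BASE -> take LEFT -> india
i=4: BASE=hotel L=foxtrot R=charlie all differ -> CONFLICT
i=5: L=echo R=echo -> agree -> echo
i=6: L=golf R=golf -> agree -> golf
i=7: L=delta R=delta -> agree -> delta
Index 6 -> golf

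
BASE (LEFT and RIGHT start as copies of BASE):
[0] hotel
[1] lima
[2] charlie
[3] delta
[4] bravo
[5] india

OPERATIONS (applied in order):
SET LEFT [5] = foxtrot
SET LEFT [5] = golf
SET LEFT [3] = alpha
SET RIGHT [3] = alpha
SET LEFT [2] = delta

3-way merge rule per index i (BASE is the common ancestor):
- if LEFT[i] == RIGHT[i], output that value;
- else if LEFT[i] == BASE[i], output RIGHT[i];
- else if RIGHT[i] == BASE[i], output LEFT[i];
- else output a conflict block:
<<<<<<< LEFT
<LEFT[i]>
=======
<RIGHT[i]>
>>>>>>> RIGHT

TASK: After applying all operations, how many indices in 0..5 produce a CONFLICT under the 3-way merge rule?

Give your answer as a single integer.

Answer: 0

Derivation:
Final LEFT:  [hotel, lima, delta, alpha, bravo, golf]
Final RIGHT: [hotel, lima, charlie, alpha, bravo, india]
i=0: L=hotel R=hotel -> agree -> hotel
i=1: L=lima R=lima -> agree -> lima
i=2: L=delta, R=charlie=BASE -> take LEFT -> delta
i=3: L=alpha R=alpha -> agree -> alpha
i=4: L=bravo R=bravo -> agree -> bravo
i=5: L=golf, R=india=BASE -> take LEFT -> golf
Conflict count: 0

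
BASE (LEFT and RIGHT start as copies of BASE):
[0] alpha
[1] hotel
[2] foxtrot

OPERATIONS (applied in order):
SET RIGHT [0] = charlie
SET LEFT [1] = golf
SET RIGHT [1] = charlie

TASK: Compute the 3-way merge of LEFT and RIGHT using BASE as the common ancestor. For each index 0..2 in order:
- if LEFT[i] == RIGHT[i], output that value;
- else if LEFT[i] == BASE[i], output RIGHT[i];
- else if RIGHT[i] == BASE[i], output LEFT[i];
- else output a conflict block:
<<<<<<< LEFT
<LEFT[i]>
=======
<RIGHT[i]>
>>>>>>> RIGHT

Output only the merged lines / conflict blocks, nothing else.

Answer: charlie
<<<<<<< LEFT
golf
=======
charlie
>>>>>>> RIGHT
foxtrot

Derivation:
Final LEFT:  [alpha, golf, foxtrot]
Final RIGHT: [charlie, charlie, foxtrot]
i=0: L=alpha=BASE, R=charlie -> take RIGHT -> charlie
i=1: BASE=hotel L=golf R=charlie all differ -> CONFLICT
i=2: L=foxtrot R=foxtrot -> agree -> foxtrot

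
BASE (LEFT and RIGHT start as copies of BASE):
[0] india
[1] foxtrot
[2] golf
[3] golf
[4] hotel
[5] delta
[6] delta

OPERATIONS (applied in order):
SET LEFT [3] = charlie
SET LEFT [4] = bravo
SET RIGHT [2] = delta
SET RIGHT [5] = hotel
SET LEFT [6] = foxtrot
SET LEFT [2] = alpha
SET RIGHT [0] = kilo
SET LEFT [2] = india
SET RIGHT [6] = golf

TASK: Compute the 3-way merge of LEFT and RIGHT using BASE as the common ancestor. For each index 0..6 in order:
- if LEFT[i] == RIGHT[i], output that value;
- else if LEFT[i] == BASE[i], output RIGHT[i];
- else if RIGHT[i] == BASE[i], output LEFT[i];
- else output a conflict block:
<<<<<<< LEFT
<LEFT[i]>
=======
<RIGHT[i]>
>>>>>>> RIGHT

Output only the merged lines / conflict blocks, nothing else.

Final LEFT:  [india, foxtrot, india, charlie, bravo, delta, foxtrot]
Final RIGHT: [kilo, foxtrot, delta, golf, hotel, hotel, golf]
i=0: L=india=BASE, R=kilo -> take RIGHT -> kilo
i=1: L=foxtrot R=foxtrot -> agree -> foxtrot
i=2: BASE=golf L=india R=delta all differ -> CONFLICT
i=3: L=charlie, R=golf=BASE -> take LEFT -> charlie
i=4: L=bravo, R=hotel=BASE -> take LEFT -> bravo
i=5: L=delta=BASE, R=hotel -> take RIGHT -> hotel
i=6: BASE=delta L=foxtrot R=golf all differ -> CONFLICT

Answer: kilo
foxtrot
<<<<<<< LEFT
india
=======
delta
>>>>>>> RIGHT
charlie
bravo
hotel
<<<<<<< LEFT
foxtrot
=======
golf
>>>>>>> RIGHT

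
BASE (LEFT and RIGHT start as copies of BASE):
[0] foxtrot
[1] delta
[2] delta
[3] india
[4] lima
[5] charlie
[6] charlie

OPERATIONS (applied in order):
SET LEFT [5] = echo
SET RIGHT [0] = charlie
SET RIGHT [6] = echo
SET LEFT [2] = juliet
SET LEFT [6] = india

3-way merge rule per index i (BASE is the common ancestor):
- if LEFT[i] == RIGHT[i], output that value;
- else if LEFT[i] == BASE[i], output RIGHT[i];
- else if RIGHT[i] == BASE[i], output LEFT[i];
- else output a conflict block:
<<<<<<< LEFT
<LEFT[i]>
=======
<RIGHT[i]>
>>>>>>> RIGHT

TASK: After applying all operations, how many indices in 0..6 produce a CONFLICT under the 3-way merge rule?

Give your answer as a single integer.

Final LEFT:  [foxtrot, delta, juliet, india, lima, echo, india]
Final RIGHT: [charlie, delta, delta, india, lima, charlie, echo]
i=0: L=foxtrot=BASE, R=charlie -> take RIGHT -> charlie
i=1: L=delta R=delta -> agree -> delta
i=2: L=juliet, R=delta=BASE -> take LEFT -> juliet
i=3: L=india R=india -> agree -> india
i=4: L=lima R=lima -> agree -> lima
i=5: L=echo, R=charlie=BASE -> take LEFT -> echo
i=6: BASE=charlie L=india R=echo all differ -> CONFLICT
Conflict count: 1

Answer: 1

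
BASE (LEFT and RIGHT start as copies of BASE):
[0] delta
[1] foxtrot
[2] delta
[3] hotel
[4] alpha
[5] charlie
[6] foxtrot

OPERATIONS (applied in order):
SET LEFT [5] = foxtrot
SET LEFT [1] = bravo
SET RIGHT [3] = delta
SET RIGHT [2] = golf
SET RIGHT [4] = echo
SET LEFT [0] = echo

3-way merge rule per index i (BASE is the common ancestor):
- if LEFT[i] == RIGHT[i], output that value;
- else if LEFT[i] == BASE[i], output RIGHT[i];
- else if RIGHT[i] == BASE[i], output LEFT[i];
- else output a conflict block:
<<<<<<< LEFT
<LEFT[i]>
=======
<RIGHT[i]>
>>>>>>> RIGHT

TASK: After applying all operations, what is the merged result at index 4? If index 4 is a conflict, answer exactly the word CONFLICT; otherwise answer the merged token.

Final LEFT:  [echo, bravo, delta, hotel, alpha, foxtrot, foxtrot]
Final RIGHT: [delta, foxtrot, golf, delta, echo, charlie, foxtrot]
i=0: L=echo, R=delta=BASE -> take LEFT -> echo
i=1: L=bravo, R=foxtrot=BASE -> take LEFT -> bravo
i=2: L=delta=BASE, R=golf -> take RIGHT -> golf
i=3: L=hotel=BASE, R=delta -> take RIGHT -> delta
i=4: L=alpha=BASE, R=echo -> take RIGHT -> echo
i=5: L=foxtrot, R=charlie=BASE -> take LEFT -> foxtrot
i=6: L=foxtrot R=foxtrot -> agree -> foxtrot
Index 4 -> echo

Answer: echo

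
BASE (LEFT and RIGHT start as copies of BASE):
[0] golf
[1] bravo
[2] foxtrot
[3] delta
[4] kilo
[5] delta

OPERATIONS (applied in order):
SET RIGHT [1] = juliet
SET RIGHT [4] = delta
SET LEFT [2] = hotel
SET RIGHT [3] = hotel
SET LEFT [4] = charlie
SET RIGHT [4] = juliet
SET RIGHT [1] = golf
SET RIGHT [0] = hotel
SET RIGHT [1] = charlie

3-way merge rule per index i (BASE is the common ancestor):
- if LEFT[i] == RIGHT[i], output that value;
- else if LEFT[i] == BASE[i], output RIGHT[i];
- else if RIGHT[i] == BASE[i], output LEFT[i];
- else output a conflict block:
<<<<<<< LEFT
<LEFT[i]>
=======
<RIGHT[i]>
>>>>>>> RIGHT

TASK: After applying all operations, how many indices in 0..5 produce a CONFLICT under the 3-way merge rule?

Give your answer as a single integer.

Final LEFT:  [golf, bravo, hotel, delta, charlie, delta]
Final RIGHT: [hotel, charlie, foxtrot, hotel, juliet, delta]
i=0: L=golf=BASE, R=hotel -> take RIGHT -> hotel
i=1: L=bravo=BASE, R=charlie -> take RIGHT -> charlie
i=2: L=hotel, R=foxtrot=BASE -> take LEFT -> hotel
i=3: L=delta=BASE, R=hotel -> take RIGHT -> hotel
i=4: BASE=kilo L=charlie R=juliet all differ -> CONFLICT
i=5: L=delta R=delta -> agree -> delta
Conflict count: 1

Answer: 1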